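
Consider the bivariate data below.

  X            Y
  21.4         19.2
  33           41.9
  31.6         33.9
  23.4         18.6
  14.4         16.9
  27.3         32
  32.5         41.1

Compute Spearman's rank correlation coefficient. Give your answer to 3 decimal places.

Rank X: 2, 7, 5, 3, 1, 4, 6
Rank Y: 3, 7, 5, 2, 1, 4, 6
d = rank(X) − rank(Y): -1, 0, 0, 1, 0, 0, 0; Σd² = 2
ρ = 1 − 6Σd² / [n(n²−1)] = 1 − 6×2 / (7×48) = 1 − 12/336 ≈ 0.964

0.964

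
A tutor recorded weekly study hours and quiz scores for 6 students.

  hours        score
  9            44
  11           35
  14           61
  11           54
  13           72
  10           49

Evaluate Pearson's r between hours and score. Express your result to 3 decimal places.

0.702

n = 6, Σx = 68, Σy = 315, Σx² = 788, Σy² = 17383, Σxy = 3655
nΣxy − ΣxΣy = 21930 − 21420 = 510
nΣx² − (Σx)² = 4728 − 4624 = 104; nΣy² − (Σy)² = 104298 − 99225 = 5073
r = 510 / √(104 × 5073) = 510 / 726.3553 ≈ 0.702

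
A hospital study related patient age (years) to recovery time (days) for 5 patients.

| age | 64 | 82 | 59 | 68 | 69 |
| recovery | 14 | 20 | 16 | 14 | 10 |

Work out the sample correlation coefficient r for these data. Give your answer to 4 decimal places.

0.4854

n = 5, Σx = 342, Σy = 74, Σx² = 23686, Σy² = 1148, Σxy = 5122
nΣxy − ΣxΣy = 25610 − 25308 = 302
nΣx² − (Σx)² = 118430 − 116964 = 1466; nΣy² − (Σy)² = 5740 − 5476 = 264
r = 302 / √(1466 × 264) = 302 / 622.1125 ≈ 0.4854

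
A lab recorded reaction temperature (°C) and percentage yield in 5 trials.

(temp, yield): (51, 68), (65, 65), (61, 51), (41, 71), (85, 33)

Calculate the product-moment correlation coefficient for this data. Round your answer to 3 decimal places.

n = 5, Σx = 303, Σy = 288, Σx² = 19453, Σy² = 17580, Σxy = 16520
nΣxy − ΣxΣy = 82600 − 87264 = -4664
nΣx² − (Σx)² = 97265 − 91809 = 5456; nΣy² − (Σy)² = 87900 − 82944 = 4956
r = -4664 / √(5456 × 4956) = -4664 / 5199.9938 ≈ -0.897

-0.897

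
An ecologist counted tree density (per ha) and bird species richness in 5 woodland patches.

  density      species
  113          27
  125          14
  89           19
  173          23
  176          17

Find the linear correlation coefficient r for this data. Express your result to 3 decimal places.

-0.073

n = 5, Σx = 676, Σy = 100, Σx² = 97220, Σy² = 2104, Σxy = 13463
nΣxy − ΣxΣy = 67315 − 67600 = -285
nΣx² − (Σx)² = 486100 − 456976 = 29124; nΣy² − (Σy)² = 10520 − 10000 = 520
r = -285 / √(29124 × 520) = -285 / 3891.5909 ≈ -0.073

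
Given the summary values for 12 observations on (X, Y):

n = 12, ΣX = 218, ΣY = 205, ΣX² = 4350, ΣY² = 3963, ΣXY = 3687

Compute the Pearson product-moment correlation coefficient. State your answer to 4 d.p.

-0.0877

r = (nΣXY − ΣXΣY) / √[(nΣX² − (ΣX)²)(nΣY² − (ΣY)²)]
Numerator: 12×3687 − 218×205 = -446
Denominator: √[(52200 − 47524)(47556 − 42025)] = √[4676 × 5531] = 5085.5635
r = -446 / 5085.5635 ≈ -0.0877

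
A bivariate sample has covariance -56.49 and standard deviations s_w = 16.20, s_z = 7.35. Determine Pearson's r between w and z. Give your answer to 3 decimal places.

-0.474

r = Cov(w,z) / (s_w · s_z) = -56.49 / (16.20 × 7.35)
  = -56.49 / 119.0700 ≈ -0.474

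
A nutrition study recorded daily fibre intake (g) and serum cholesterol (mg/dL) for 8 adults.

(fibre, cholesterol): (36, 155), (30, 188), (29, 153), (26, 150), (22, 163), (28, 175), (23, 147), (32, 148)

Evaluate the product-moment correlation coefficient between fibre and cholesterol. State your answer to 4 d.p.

n = 8, Σx = 226, Σy = 1279, Σx² = 6534, Σy² = 205985, Σxy = 36160
nΣxy − ΣxΣy = 289280 − 289054 = 226
nΣx² − (Σx)² = 52272 − 51076 = 1196; nΣy² − (Σy)² = 1647880 − 1635841 = 12039
r = 226 / √(1196 × 12039) = 226 / 3794.5545 ≈ 0.0596

0.0596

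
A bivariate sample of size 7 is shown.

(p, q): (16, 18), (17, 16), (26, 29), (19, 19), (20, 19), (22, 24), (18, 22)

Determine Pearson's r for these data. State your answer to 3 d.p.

0.903

n = 7, Σp = 138, Σq = 147, Σp² = 2790, Σq² = 3203, Σpq = 2979
nΣpq − ΣpΣq = 20853 − 20286 = 567
nΣp² − (Σp)² = 19530 − 19044 = 486; nΣq² − (Σq)² = 22421 − 21609 = 812
r = 567 / √(486 × 812) = 567 / 628.1974 ≈ 0.903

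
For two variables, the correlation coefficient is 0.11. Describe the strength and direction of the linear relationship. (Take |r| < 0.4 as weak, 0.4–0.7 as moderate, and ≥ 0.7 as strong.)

r = 0.11 > 0 so the relationship is positive.
|r| = 0.11, which falls in the weak range.

weak positive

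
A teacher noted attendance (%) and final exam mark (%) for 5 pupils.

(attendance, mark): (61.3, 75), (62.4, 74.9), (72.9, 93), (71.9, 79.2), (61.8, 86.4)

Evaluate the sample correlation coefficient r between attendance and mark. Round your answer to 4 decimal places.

0.5443

n = 5, Σx = 330.3, Σy = 408.5, Σx² = 21954.71, Σy² = 33621.61, Σxy = 27084.96
nΣxy − ΣxΣy = 135424.8 − 134927.55 = 497.25
nΣx² − (Σx)² = 109773.55 − 109098.09 = 675.46; nΣy² − (Σy)² = 168108.05 − 166872.25 = 1235.8
r = 497.25 / √(675.46 × 1235.8) = 497.25 / 913.6375 ≈ 0.5443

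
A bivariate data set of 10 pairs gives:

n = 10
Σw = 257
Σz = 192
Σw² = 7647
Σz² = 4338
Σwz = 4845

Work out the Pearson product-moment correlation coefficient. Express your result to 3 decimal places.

r = (nΣwz − ΣwΣz) / √[(nΣw² − (Σw)²)(nΣz² − (Σz)²)]
Numerator: 10×4845 − 257×192 = -894
Denominator: √[(76470 − 66049)(43380 − 36864)] = √[10421 × 6516] = 8240.3420
r = -894 / 8240.3420 ≈ -0.108

-0.108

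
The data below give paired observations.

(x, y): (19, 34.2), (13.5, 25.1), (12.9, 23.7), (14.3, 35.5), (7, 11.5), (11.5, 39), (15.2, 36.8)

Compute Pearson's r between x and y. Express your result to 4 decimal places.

n = 7, Σx = 93.4, Σy = 205.8, Σx² = 1326.44, Σy² = 6629.08, Σxy = 2890.39
nΣxy − ΣxΣy = 20232.73 − 19221.72 = 1011.01
nΣx² − (Σx)² = 9285.08 − 8723.56 = 561.52; nΣy² − (Σy)² = 46403.56 − 42353.64 = 4049.92
r = 1011.01 / √(561.52 × 4049.92) = 1011.01 / 1508.0156 ≈ 0.6704

0.6704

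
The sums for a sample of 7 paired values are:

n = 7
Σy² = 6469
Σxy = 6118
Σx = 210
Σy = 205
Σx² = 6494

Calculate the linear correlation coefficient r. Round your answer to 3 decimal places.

-0.106

r = (nΣxy − ΣxΣy) / √[(nΣx² − (Σx)²)(nΣy² − (Σy)²)]
Numerator: 7×6118 − 210×205 = -224
Denominator: √[(45458 − 44100)(45283 − 42025)] = √[1358 × 3258] = 2103.4172
r = -224 / 2103.4172 ≈ -0.106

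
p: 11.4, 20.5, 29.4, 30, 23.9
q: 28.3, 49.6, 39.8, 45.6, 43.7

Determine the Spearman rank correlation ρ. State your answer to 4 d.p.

0.3000

Rank p: 1, 2, 4, 5, 3
Rank q: 1, 5, 2, 4, 3
d = rank(p) − rank(q): 0, -3, 2, 1, 0; Σd² = 14
ρ = 1 − 6Σd² / [n(n²−1)] = 1 − 6×14 / (5×24) = 1 − 84/120 ≈ 0.3000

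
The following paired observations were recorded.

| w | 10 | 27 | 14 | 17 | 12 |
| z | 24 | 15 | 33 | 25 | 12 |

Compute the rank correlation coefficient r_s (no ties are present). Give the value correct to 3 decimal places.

Rank w: 1, 5, 3, 4, 2
Rank z: 3, 2, 5, 4, 1
d = rank(w) − rank(z): -2, 3, -2, 0, 1; Σd² = 18
ρ = 1 − 6Σd² / [n(n²−1)] = 1 − 6×18 / (5×24) = 1 − 108/120 ≈ 0.100

0.100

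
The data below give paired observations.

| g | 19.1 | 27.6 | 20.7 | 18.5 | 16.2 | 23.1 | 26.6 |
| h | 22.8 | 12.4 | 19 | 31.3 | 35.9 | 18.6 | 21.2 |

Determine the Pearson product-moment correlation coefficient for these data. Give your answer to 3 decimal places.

n = 7, Σg = 151.8, Σh = 161.2, Σg² = 3400.92, Σh² = 4098.5, Σgh = 3325.23
nΣgh − ΣgΣh = 23276.61 − 24470.16 = -1193.55
nΣg² − (Σg)² = 23806.44 − 23043.24 = 763.2; nΣh² − (Σh)² = 28689.5 − 25985.44 = 2704.06
r = -1193.55 / √(763.2 × 2704.06) = -1193.55 / 1436.5718 ≈ -0.831

-0.831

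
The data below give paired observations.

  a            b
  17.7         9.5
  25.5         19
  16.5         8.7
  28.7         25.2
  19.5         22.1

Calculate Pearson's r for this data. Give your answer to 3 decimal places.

n = 5, Σa = 107.9, Σb = 84.5, Σa² = 2439.73, Σb² = 1650.39, Σab = 1950.39
nΣab − ΣaΣb = 9751.95 − 9117.55 = 634.4
nΣa² − (Σa)² = 12198.65 − 11642.41 = 556.24; nΣb² − (Σb)² = 8251.95 − 7140.25 = 1111.7
r = 634.4 / √(556.24 × 1111.7) = 634.4 / 786.3663 ≈ 0.807

0.807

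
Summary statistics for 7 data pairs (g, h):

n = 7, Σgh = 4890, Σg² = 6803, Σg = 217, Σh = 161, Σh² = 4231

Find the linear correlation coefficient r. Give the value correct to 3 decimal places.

-0.504

r = (nΣgh − ΣgΣh) / √[(nΣg² − (Σg)²)(nΣh² − (Σh)²)]
Numerator: 7×4890 − 217×161 = -707
Denominator: √[(47621 − 47089)(29617 − 25921)] = √[532 × 3696] = 1402.2382
r = -707 / 1402.2382 ≈ -0.504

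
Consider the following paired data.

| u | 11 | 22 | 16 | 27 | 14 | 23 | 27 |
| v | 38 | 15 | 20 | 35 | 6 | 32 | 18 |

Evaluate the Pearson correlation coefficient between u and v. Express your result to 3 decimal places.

0.086

n = 7, Σu = 140, Σv = 164, Σu² = 3044, Σv² = 4678, Σuv = 3319
nΣuv − ΣuΣv = 23233 − 22960 = 273
nΣu² − (Σu)² = 21308 − 19600 = 1708; nΣv² − (Σv)² = 32746 − 26896 = 5850
r = 273 / √(1708 × 5850) = 273 / 3160.9809 ≈ 0.086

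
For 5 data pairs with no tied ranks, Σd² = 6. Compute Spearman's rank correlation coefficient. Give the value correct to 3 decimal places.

ρ = 1 − 6Σd² / [n(n²−1)] = 1 − 6×6 / (5×24)
  = 1 − 36/120 = 1 − 0.3000 ≈ 0.700

0.700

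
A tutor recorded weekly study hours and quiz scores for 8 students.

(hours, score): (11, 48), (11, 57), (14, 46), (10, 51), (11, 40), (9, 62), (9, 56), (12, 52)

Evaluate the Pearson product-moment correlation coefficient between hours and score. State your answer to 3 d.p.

n = 8, Σx = 87, Σy = 412, Σx² = 965, Σy² = 21554, Σxy = 4435
nΣxy − ΣxΣy = 35480 − 35844 = -364
nΣx² − (Σx)² = 7720 − 7569 = 151; nΣy² − (Σy)² = 172432 − 169744 = 2688
r = -364 / √(151 × 2688) = -364 / 637.0934 ≈ -0.571

-0.571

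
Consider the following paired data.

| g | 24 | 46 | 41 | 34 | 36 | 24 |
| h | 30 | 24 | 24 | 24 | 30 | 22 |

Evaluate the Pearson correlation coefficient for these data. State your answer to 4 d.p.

-0.1933

n = 6, Σg = 205, Σh = 154, Σg² = 7401, Σh² = 4012, Σgh = 5232
nΣgh − ΣgΣh = 31392 − 31570 = -178
nΣg² − (Σg)² = 44406 − 42025 = 2381; nΣh² − (Σh)² = 24072 − 23716 = 356
r = -178 / √(2381 × 356) = -178 / 920.6715 ≈ -0.1933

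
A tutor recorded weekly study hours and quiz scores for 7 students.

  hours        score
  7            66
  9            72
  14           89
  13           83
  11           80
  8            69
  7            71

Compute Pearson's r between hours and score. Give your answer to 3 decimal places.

n = 7, Σx = 69, Σy = 530, Σx² = 729, Σy² = 40552, Σxy = 5364
nΣxy − ΣxΣy = 37548 − 36570 = 978
nΣx² − (Σx)² = 5103 − 4761 = 342; nΣy² − (Σy)² = 283864 − 280900 = 2964
r = 978 / √(342 × 2964) = 978 / 1006.8207 ≈ 0.971

0.971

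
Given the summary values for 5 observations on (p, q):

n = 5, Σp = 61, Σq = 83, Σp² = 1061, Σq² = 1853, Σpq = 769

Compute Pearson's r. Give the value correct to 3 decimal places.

-0.628

r = (nΣpq − ΣpΣq) / √[(nΣp² − (Σp)²)(nΣq² − (Σq)²)]
Numerator: 5×769 − 61×83 = -1218
Denominator: √[(5305 − 3721)(9265 − 6889)] = √[1584 × 2376] = 1939.9959
r = -1218 / 1939.9959 ≈ -0.628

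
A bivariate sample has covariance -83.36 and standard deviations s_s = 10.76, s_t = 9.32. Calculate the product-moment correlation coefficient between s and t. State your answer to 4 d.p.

r = Cov(s,t) / (s_s · s_t) = -83.36 / (10.76 × 9.32)
  = -83.36 / 100.2832 ≈ -0.8312

-0.8312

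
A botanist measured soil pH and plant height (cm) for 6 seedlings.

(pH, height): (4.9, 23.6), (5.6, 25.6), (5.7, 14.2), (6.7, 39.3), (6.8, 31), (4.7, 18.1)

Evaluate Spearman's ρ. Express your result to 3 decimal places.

0.600

Rank pH: 2, 3, 4, 5, 6, 1
Rank height: 3, 4, 1, 6, 5, 2
d = rank(pH) − rank(height): -1, -1, 3, -1, 1, -1; Σd² = 14
ρ = 1 − 6Σd² / [n(n²−1)] = 1 − 6×14 / (6×35) = 1 − 84/210 ≈ 0.600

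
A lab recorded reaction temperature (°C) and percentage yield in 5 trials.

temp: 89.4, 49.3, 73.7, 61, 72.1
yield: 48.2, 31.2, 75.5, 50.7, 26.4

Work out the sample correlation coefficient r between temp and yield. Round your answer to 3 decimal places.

n = 5, Σx = 345.5, Σy = 232, Σx² = 24773.95, Σy² = 12264.38, Σxy = 16407.73
nΣxy − ΣxΣy = 82038.65 − 80156 = 1882.65
nΣx² − (Σx)² = 123869.75 − 119370.25 = 4499.5; nΣy² − (Σy)² = 61321.9 − 53824 = 7497.9
r = 1882.65 / √(4499.5 × 7497.9) = 1882.65 / 5808.3389 ≈ 0.324

0.324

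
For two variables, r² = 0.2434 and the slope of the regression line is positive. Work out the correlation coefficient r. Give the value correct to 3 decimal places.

|r| = √0.2434 = 0.493
The association is positive, so r = 0.493.

0.493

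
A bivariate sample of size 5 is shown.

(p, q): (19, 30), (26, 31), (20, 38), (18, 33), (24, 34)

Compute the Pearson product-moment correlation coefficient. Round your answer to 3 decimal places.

-0.150

n = 5, Σp = 107, Σq = 166, Σp² = 2337, Σq² = 5550, Σpq = 3546
nΣpq − ΣpΣq = 17730 − 17762 = -32
nΣp² − (Σp)² = 11685 − 11449 = 236; nΣq² − (Σq)² = 27750 − 27556 = 194
r = -32 / √(236 × 194) = -32 / 213.9720 ≈ -0.150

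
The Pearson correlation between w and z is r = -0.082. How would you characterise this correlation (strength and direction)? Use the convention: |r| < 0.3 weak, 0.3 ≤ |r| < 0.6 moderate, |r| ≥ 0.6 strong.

r = -0.082 < 0 so the relationship is negative.
|r| = 0.082, which falls in the weak range.

weak negative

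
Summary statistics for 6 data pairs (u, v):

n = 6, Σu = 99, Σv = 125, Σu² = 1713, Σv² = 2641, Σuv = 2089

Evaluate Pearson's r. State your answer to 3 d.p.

r = (nΣuv − ΣuΣv) / √[(nΣu² − (Σu)²)(nΣv² − (Σv)²)]
Numerator: 6×2089 − 99×125 = 159
Denominator: √[(10278 − 9801)(15846 − 15625)] = √[477 × 221] = 324.6798
r = 159 / 324.6798 ≈ 0.490

0.490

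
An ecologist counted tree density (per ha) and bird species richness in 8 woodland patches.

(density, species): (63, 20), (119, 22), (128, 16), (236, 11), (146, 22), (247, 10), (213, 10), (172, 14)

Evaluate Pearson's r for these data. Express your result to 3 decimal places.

n = 8, Σx = 1324, Σy = 125, Σx² = 247488, Σy² = 2141, Σxy = 18742
nΣxy − ΣxΣy = 149936 − 165500 = -15564
nΣx² − (Σx)² = 1979904 − 1752976 = 226928; nΣy² − (Σy)² = 17128 − 15625 = 1503
r = -15564 / √(226928 × 1503) = -15564 / 18468.1559 ≈ -0.843

-0.843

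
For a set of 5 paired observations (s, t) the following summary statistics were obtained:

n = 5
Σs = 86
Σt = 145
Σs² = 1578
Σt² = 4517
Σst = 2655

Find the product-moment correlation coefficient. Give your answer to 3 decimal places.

0.917

r = (nΣst − ΣsΣt) / √[(nΣs² − (Σs)²)(nΣt² − (Σt)²)]
Numerator: 5×2655 − 86×145 = 805
Denominator: √[(7890 − 7396)(22585 − 21025)] = √[494 × 1560] = 877.8610
r = 805 / 877.8610 ≈ 0.917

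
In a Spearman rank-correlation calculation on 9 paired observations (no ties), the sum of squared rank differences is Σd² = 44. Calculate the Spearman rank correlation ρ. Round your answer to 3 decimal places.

ρ = 1 − 6Σd² / [n(n²−1)] = 1 − 6×44 / (9×80)
  = 1 − 264/720 = 1 − 0.3667 ≈ 0.633

0.633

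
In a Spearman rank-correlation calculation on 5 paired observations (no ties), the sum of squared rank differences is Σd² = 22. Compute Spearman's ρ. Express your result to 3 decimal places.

ρ = 1 − 6Σd² / [n(n²−1)] = 1 − 6×22 / (5×24)
  = 1 − 132/120 = 1 − 1.1000 ≈ -0.100

-0.100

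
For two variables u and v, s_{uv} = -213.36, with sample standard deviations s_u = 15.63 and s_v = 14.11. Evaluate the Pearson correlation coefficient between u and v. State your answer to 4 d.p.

-0.9674

r = Cov(u,v) / (s_u · s_v) = -213.36 / (15.63 × 14.11)
  = -213.36 / 220.5393 ≈ -0.9674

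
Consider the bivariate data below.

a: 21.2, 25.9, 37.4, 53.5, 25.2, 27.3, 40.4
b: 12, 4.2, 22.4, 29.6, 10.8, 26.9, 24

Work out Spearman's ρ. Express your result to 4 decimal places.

0.7500

Rank a: 1, 3, 5, 7, 2, 4, 6
Rank b: 3, 1, 4, 7, 2, 6, 5
d = rank(a) − rank(b): -2, 2, 1, 0, 0, -2, 1; Σd² = 14
ρ = 1 − 6Σd² / [n(n²−1)] = 1 − 6×14 / (7×48) = 1 − 84/336 ≈ 0.7500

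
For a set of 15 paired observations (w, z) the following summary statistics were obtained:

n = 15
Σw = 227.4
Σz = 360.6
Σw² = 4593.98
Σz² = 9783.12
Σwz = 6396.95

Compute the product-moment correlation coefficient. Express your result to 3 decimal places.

r = (nΣwz − ΣwΣz) / √[(nΣw² − (Σw)²)(nΣz² − (Σz)²)]
Numerator: 15×6396.95 − 227.4×360.6 = 13953.81
Denominator: √[(68909.7 − 51710.76)(146746.8 − 130032.36)] = √[17198.94 × 16714.44] = 16954.9595
r = 13953.81 / 16954.9595 ≈ 0.823

0.823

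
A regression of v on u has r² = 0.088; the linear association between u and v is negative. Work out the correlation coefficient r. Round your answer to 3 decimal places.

-0.297

|r| = √0.088 = 0.297
The association is negative, so r = −0.297.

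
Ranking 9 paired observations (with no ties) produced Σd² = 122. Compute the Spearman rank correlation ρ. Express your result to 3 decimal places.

ρ = 1 − 6Σd² / [n(n²−1)] = 1 − 6×122 / (9×80)
  = 1 − 732/720 = 1 − 1.0167 ≈ -0.017

-0.017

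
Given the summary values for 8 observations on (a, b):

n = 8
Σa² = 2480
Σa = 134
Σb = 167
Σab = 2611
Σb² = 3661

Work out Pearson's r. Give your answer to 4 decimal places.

r = (nΣab − ΣaΣb) / √[(nΣa² − (Σa)²)(nΣb² − (Σb)²)]
Numerator: 8×2611 − 134×167 = -1490
Denominator: √[(19840 − 17956)(29288 − 27889)] = √[1884 × 1399] = 1623.4888
r = -1490 / 1623.4888 ≈ -0.9178

-0.9178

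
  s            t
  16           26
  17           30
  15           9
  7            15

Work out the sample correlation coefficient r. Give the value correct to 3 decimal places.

n = 4, Σs = 55, Σt = 80, Σs² = 819, Σt² = 1882, Σst = 1166
nΣst − ΣsΣt = 4664 − 4400 = 264
nΣs² − (Σs)² = 3276 − 3025 = 251; nΣt² − (Σt)² = 7528 − 6400 = 1128
r = 264 / √(251 × 1128) = 264 / 532.0977 ≈ 0.496

0.496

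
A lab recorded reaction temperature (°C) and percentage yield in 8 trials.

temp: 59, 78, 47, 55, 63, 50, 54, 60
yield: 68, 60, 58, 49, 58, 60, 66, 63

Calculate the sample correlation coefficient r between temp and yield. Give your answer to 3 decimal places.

n = 8, Σx = 466, Σy = 482, Σx² = 27784, Σy² = 29278, Σxy = 28111
nΣxy − ΣxΣy = 224888 − 224612 = 276
nΣx² − (Σx)² = 222272 − 217156 = 5116; nΣy² − (Σy)² = 234224 − 232324 = 1900
r = 276 / √(5116 × 1900) = 276 / 3117.7556 ≈ 0.089

0.089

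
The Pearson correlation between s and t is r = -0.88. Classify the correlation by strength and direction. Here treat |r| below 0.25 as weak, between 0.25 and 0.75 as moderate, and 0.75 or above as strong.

strong negative

r = -0.88 < 0 so the relationship is negative.
|r| = 0.88, which falls in the strong range.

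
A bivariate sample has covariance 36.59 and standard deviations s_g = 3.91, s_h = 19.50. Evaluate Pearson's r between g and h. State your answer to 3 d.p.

r = Cov(g,h) / (s_g · s_h) = 36.59 / (3.91 × 19.50)
  = 36.59 / 76.2450 ≈ 0.480

0.480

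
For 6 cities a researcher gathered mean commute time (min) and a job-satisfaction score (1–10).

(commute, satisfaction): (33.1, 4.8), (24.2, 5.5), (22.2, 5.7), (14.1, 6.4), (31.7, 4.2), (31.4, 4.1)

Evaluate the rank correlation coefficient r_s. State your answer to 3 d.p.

-0.771

Rank commute: 6, 3, 2, 1, 5, 4
Rank satisfaction: 3, 4, 5, 6, 2, 1
d = rank(commute) − rank(satisfaction): 3, -1, -3, -5, 3, 3; Σd² = 62
ρ = 1 − 6Σd² / [n(n²−1)] = 1 − 6×62 / (6×35) = 1 − 372/210 ≈ -0.771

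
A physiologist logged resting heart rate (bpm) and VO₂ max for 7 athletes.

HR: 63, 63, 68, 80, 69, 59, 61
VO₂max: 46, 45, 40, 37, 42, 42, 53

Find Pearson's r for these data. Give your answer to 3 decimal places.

-0.696

n = 7, Σx = 463, Σy = 305, Σx² = 30925, Σy² = 13447, Σxy = 20022
nΣxy − ΣxΣy = 140154 − 141215 = -1061
nΣx² − (Σx)² = 216475 − 214369 = 2106; nΣy² − (Σy)² = 94129 − 93025 = 1104
r = -1061 / √(2106 × 1104) = -1061 / 1524.8029 ≈ -0.696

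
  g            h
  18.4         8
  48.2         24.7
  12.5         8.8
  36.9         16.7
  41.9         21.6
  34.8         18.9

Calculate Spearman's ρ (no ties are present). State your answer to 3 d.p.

Rank g: 2, 6, 1, 4, 5, 3
Rank h: 1, 6, 2, 3, 5, 4
d = rank(g) − rank(h): 1, 0, -1, 1, 0, -1; Σd² = 4
ρ = 1 − 6Σd² / [n(n²−1)] = 1 − 6×4 / (6×35) = 1 − 24/210 ≈ 0.886

0.886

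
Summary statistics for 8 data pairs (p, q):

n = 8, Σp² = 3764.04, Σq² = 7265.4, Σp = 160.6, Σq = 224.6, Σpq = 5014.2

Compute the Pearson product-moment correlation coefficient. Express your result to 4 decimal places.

r = (nΣpq − ΣpΣq) / √[(nΣp² − (Σp)²)(nΣq² − (Σq)²)]
Numerator: 8×5014.2 − 160.6×224.6 = 4042.84
Denominator: √[(30112.32 − 25792.36)(58123.2 − 50445.16)] = √[4319.96 × 7678.04] = 5759.2383
r = 4042.84 / 5759.2383 ≈ 0.7020

0.7020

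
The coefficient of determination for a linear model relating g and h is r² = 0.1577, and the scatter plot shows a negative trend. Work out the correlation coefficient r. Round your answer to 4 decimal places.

|r| = √0.1577 = 0.3971
The association is negative, so r = −0.3971.

-0.3971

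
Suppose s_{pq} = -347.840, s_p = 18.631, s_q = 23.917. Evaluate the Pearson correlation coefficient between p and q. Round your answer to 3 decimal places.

-0.781

r = Cov(p,q) / (s_p · s_q) = -347.840 / (18.631 × 23.917)
  = -347.840 / 445.5976 ≈ -0.781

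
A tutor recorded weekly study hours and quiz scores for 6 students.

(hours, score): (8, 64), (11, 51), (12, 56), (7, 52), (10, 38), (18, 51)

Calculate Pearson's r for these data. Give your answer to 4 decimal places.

-0.1516

n = 6, Σx = 66, Σy = 312, Σx² = 802, Σy² = 16582, Σxy = 3407
nΣxy − ΣxΣy = 20442 − 20592 = -150
nΣx² − (Σx)² = 4812 − 4356 = 456; nΣy² − (Σy)² = 99492 − 97344 = 2148
r = -150 / √(456 × 2148) = -150 / 989.6909 ≈ -0.1516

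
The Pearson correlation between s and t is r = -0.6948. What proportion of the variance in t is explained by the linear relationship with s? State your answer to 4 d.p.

r² = (-0.6948)² = 0.4827

0.4827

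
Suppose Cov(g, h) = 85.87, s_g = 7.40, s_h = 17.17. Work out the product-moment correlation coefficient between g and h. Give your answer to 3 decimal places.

r = Cov(g,h) / (s_g · s_h) = 85.87 / (7.40 × 17.17)
  = 85.87 / 127.0580 ≈ 0.676

0.676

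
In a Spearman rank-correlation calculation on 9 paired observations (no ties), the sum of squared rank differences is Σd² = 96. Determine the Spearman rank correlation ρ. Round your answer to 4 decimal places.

0.2000

ρ = 1 − 6Σd² / [n(n²−1)] = 1 − 6×96 / (9×80)
  = 1 − 576/720 = 1 − 0.80000 ≈ 0.2000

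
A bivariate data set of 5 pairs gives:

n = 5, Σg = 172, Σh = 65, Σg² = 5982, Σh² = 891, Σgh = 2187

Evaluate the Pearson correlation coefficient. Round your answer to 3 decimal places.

-0.895

r = (nΣgh − ΣgΣh) / √[(nΣg² − (Σg)²)(nΣh² − (Σh)²)]
Numerator: 5×2187 − 172×65 = -245
Denominator: √[(29910 − 29584)(4455 − 4225)] = √[326 × 230] = 273.8248
r = -245 / 273.8248 ≈ -0.895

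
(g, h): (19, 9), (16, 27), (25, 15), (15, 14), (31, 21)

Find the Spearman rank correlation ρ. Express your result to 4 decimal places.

Rank g: 3, 2, 4, 1, 5
Rank h: 1, 5, 3, 2, 4
d = rank(g) − rank(h): 2, -3, 1, -1, 1; Σd² = 16
ρ = 1 − 6Σd² / [n(n²−1)] = 1 − 6×16 / (5×24) = 1 − 96/120 ≈ 0.2000

0.2000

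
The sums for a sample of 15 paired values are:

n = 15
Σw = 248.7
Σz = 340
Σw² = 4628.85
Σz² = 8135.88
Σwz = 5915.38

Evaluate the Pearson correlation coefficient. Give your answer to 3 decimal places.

r = (nΣwz − ΣwΣz) / √[(nΣw² − (Σw)²)(nΣz² − (Σz)²)]
Numerator: 15×5915.38 − 248.7×340 = 4172.7
Denominator: √[(69432.75 − 61851.69)(122038.2 − 115600)] = √[7581.06 × 6438.2] = 6986.2995
r = 4172.7 / 6986.2995 ≈ 0.597

0.597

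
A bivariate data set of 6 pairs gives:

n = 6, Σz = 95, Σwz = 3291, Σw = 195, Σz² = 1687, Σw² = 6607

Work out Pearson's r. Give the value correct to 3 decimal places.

r = (nΣwz − ΣwΣz) / √[(nΣw² − (Σw)²)(nΣz² − (Σz)²)]
Numerator: 6×3291 − 195×95 = 1221
Denominator: √[(39642 − 38025)(10122 − 9025)] = √[1617 × 1097] = 1331.8592
r = 1221 / 1331.8592 ≈ 0.917

0.917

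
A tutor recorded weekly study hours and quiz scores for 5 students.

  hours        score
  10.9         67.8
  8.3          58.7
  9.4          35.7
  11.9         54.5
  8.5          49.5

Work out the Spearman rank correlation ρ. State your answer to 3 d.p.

Rank hours: 4, 1, 3, 5, 2
Rank score: 5, 4, 1, 3, 2
d = rank(hours) − rank(score): -1, -3, 2, 2, 0; Σd² = 18
ρ = 1 − 6Σd² / [n(n²−1)] = 1 − 6×18 / (5×24) = 1 − 108/120 ≈ 0.100

0.100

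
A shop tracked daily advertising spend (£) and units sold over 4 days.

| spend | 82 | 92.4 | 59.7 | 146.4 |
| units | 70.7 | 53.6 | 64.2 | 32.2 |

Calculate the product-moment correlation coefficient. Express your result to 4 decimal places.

-0.9117

n = 4, Σx = 380.5, Σy = 220.7, Σx² = 40258.81, Σy² = 13029.93, Σxy = 19296.86
nΣxy − ΣxΣy = 77187.44 − 83976.35 = -6788.91
nΣx² − (Σx)² = 161035.24 − 144780.25 = 16254.99; nΣy² − (Σy)² = 52119.72 − 48708.49 = 3411.23
r = -6788.91 / √(16254.99 × 3411.23) = -6788.91 / 7446.4427 ≈ -0.9117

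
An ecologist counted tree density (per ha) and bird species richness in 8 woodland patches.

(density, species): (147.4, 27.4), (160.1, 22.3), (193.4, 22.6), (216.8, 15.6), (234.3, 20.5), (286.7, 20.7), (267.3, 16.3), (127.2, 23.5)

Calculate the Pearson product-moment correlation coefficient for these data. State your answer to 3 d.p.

n = 8, Σx = 1633.2, Σy = 168.9, Σx² = 356487.08, Σy² = 3668.85, Σxy = 33445.94
nΣxy − ΣxΣy = 267567.52 − 275847.48 = -8279.96
nΣx² − (Σx)² = 2851896.64 − 2667342.24 = 184554.4; nΣy² − (Σy)² = 29350.8 − 28527.21 = 823.59
r = -8279.96 / √(184554.4 × 823.59) = -8279.96 / 12328.7128 ≈ -0.672

-0.672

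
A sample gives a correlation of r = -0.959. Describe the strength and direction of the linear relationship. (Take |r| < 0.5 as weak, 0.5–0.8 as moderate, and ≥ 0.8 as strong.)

strong negative

r = -0.959 < 0 so the relationship is negative.
|r| = 0.959, which falls in the strong range.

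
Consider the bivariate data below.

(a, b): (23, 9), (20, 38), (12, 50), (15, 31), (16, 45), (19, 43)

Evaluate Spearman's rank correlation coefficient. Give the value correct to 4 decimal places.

Rank a: 6, 5, 1, 2, 3, 4
Rank b: 1, 3, 6, 2, 5, 4
d = rank(a) − rank(b): 5, 2, -5, 0, -2, 0; Σd² = 58
ρ = 1 − 6Σd² / [n(n²−1)] = 1 − 6×58 / (6×35) = 1 − 348/210 ≈ -0.6571

-0.6571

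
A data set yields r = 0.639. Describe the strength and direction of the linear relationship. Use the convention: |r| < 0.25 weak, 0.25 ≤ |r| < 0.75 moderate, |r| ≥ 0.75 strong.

r = 0.639 > 0 so the relationship is positive.
|r| = 0.639, which falls in the moderate range.

moderate positive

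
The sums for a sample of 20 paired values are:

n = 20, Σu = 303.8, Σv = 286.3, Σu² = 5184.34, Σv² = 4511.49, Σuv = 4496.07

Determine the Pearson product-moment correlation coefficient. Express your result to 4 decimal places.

r = (nΣuv − ΣuΣv) / √[(nΣu² − (Σu)²)(nΣv² − (Σv)²)]
Numerator: 20×4496.07 − 303.8×286.3 = 2943.46
Denominator: √[(103686.8 − 92294.44)(90229.8 − 81967.69)] = √[11392.36 × 8262.11] = 9701.8004
r = 2943.46 / 9701.8004 ≈ 0.3034

0.3034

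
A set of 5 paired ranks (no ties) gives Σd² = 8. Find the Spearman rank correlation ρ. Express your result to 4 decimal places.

ρ = 1 − 6Σd² / [n(n²−1)] = 1 − 6×8 / (5×24)
  = 1 − 48/120 = 1 − 0.40000 ≈ 0.6000

0.6000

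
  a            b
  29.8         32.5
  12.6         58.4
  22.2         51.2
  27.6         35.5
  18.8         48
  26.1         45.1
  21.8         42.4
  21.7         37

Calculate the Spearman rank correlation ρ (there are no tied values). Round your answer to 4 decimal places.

Rank a: 8, 1, 5, 7, 2, 6, 4, 3
Rank b: 1, 8, 7, 2, 6, 5, 4, 3
d = rank(a) − rank(b): 7, -7, -2, 5, -4, 1, 0, 0; Σd² = 144
ρ = 1 − 6Σd² / [n(n²−1)] = 1 − 6×144 / (8×63) = 1 − 864/504 ≈ -0.7143

-0.7143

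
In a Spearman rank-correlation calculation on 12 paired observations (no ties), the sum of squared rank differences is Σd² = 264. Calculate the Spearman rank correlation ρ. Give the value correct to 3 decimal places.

ρ = 1 − 6Σd² / [n(n²−1)] = 1 − 6×264 / (12×143)
  = 1 − 1584/1716 = 1 − 0.9231 ≈ 0.077

0.077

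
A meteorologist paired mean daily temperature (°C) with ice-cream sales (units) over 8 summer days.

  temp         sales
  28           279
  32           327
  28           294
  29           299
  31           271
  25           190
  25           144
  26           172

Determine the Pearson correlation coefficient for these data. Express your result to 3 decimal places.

0.861

n = 8, Σx = 224, Σy = 1976, Σx² = 6320, Σy² = 520468, Σxy = 56402
nΣxy − ΣxΣy = 451216 − 442624 = 8592
nΣx² − (Σx)² = 50560 − 50176 = 384; nΣy² − (Σy)² = 4163744 − 3904576 = 259168
r = 8592 / √(384 × 259168) = 8592 / 9975.9968 ≈ 0.861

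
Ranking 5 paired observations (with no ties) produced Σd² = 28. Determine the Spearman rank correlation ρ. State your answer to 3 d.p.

-0.400

ρ = 1 − 6Σd² / [n(n²−1)] = 1 − 6×28 / (5×24)
  = 1 − 168/120 = 1 − 1.4000 ≈ -0.400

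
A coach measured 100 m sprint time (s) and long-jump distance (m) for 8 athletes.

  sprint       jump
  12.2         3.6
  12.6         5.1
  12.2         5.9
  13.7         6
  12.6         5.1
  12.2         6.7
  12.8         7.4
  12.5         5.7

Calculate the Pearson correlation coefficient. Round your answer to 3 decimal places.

n = 8, Σx = 100.8, Σy = 45.5, Σx² = 1271.82, Σy² = 267.93, Σxy = 574.33
nΣxy − ΣxΣy = 4594.64 − 4586.4 = 8.24
nΣx² − (Σx)² = 10174.56 − 10160.64 = 13.92; nΣy² − (Σy)² = 2143.44 − 2070.25 = 73.19
r = 8.24 / √(13.92 × 73.19) = 8.24 / 31.9187 ≈ 0.258

0.258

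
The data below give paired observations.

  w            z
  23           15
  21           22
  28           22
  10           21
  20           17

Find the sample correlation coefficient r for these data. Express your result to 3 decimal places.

n = 5, Σw = 102, Σz = 97, Σw² = 2254, Σz² = 1923, Σwz = 1973
nΣwz − ΣwΣz = 9865 − 9894 = -29
nΣw² − (Σw)² = 11270 − 10404 = 866; nΣz² − (Σz)² = 9615 − 9409 = 206
r = -29 / √(866 × 206) = -29 / 422.3695 ≈ -0.069

-0.069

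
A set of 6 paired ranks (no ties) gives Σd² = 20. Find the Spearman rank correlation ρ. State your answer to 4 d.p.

0.4286

ρ = 1 − 6Σd² / [n(n²−1)] = 1 − 6×20 / (6×35)
  = 1 − 120/210 = 1 − 0.57143 ≈ 0.4286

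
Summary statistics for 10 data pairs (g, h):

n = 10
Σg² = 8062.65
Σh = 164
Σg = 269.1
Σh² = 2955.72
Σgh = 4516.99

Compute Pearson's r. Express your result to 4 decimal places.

r = (nΣgh − ΣgΣh) / √[(nΣg² − (Σg)²)(nΣh² − (Σh)²)]
Numerator: 10×4516.99 − 269.1×164 = 1037.5
Denominator: √[(80626.5 − 72414.81)(29557.2 − 26896)] = √[8211.69 × 2661.2] = 4674.7138
r = 1037.5 / 4674.7138 ≈ 0.2219

0.2219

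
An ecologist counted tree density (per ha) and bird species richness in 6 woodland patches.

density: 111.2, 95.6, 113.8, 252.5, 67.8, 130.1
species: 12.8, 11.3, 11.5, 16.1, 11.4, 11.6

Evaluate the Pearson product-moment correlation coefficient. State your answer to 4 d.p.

0.9326

n = 6, Σx = 771, Σy = 74.7, Σx² = 119734.34, Σy² = 947.51, Σxy = 10159.67
nΣxy − ΣxΣy = 60958.02 − 57593.7 = 3364.32
nΣx² − (Σx)² = 718406.04 − 594441 = 123965.04; nΣy² − (Σy)² = 5685.06 − 5580.09 = 104.97
r = 3364.32 / √(123965.04 × 104.97) = 3364.32 / 3607.2996 ≈ 0.9326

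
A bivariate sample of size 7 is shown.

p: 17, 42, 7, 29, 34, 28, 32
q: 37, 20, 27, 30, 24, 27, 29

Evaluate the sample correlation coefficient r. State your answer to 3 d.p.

-0.572

n = 7, Σp = 189, Σq = 194, Σp² = 5907, Σq² = 5544, Σpq = 5028
nΣpq − ΣpΣq = 35196 − 36666 = -1470
nΣp² − (Σp)² = 41349 − 35721 = 5628; nΣq² − (Σq)² = 38808 − 37636 = 1172
r = -1470 / √(5628 × 1172) = -1470 / 2568.2710 ≈ -0.572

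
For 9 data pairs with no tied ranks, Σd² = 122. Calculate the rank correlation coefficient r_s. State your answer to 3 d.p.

ρ = 1 − 6Σd² / [n(n²−1)] = 1 − 6×122 / (9×80)
  = 1 − 732/720 = 1 − 1.0167 ≈ -0.017

-0.017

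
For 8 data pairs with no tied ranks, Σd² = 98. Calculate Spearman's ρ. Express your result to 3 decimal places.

ρ = 1 − 6Σd² / [n(n²−1)] = 1 − 6×98 / (8×63)
  = 1 − 588/504 = 1 − 1.1667 ≈ -0.167

-0.167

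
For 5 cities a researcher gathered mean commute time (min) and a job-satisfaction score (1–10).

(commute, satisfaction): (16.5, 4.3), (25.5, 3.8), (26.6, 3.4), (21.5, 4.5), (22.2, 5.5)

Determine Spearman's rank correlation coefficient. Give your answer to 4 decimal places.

Rank commute: 1, 4, 5, 2, 3
Rank satisfaction: 3, 2, 1, 4, 5
d = rank(commute) − rank(satisfaction): -2, 2, 4, -2, -2; Σd² = 32
ρ = 1 − 6Σd² / [n(n²−1)] = 1 − 6×32 / (5×24) = 1 − 192/120 ≈ -0.6000

-0.6000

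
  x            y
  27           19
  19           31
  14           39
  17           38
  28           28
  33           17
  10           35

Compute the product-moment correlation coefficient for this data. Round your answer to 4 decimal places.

n = 7, Σx = 148, Σy = 207, Σx² = 3548, Σy² = 6585, Σxy = 3989
nΣxy − ΣxΣy = 27923 − 30636 = -2713
nΣx² − (Σx)² = 24836 − 21904 = 2932; nΣy² − (Σy)² = 46095 − 42849 = 3246
r = -2713 / √(2932 × 3246) = -2713 / 3085.0076 ≈ -0.8794

-0.8794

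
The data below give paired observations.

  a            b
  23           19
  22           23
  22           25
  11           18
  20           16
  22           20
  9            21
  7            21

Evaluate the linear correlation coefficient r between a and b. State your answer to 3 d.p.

n = 8, Σa = 136, Σb = 163, Σa² = 2632, Σb² = 3377, Σab = 2787
nΣab − ΣaΣb = 22296 − 22168 = 128
nΣa² − (Σa)² = 21056 − 18496 = 2560; nΣb² − (Σb)² = 27016 − 26569 = 447
r = 128 / √(2560 × 447) = 128 / 1069.7289 ≈ 0.120

0.120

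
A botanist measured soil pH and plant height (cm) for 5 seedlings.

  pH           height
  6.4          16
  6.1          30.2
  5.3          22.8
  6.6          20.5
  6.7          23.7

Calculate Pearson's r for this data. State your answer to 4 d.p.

-0.2193

n = 5, Σx = 31.1, Σy = 113.2, Σx² = 194.71, Σy² = 2669.82, Σxy = 701.55
nΣxy − ΣxΣy = 3507.75 − 3520.52 = -12.77
nΣx² − (Σx)² = 973.55 − 967.21 = 6.34; nΣy² − (Σy)² = 13349.1 − 12814.24 = 534.86
r = -12.77 / √(6.34 × 534.86) = -12.77 / 58.2324 ≈ -0.2193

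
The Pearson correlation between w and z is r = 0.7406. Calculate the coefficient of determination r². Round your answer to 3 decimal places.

r² = (0.7406)² = 0.548

0.548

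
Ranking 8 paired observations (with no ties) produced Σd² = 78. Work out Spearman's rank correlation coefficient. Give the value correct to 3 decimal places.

0.071

ρ = 1 − 6Σd² / [n(n²−1)] = 1 − 6×78 / (8×63)
  = 1 − 468/504 = 1 − 0.9286 ≈ 0.071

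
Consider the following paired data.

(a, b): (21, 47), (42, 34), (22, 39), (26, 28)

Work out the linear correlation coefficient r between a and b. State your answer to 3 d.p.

-0.451

n = 4, Σa = 111, Σb = 148, Σa² = 3365, Σb² = 5670, Σab = 4001
nΣab − ΣaΣb = 16004 − 16428 = -424
nΣa² − (Σa)² = 13460 − 12321 = 1139; nΣb² − (Σb)² = 22680 − 21904 = 776
r = -424 / √(1139 × 776) = -424 / 940.1404 ≈ -0.451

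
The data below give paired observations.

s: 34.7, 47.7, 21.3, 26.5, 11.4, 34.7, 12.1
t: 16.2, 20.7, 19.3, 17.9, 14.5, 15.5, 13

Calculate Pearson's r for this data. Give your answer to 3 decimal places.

n = 7, Σs = 188.4, Σt = 117.1, Σs² = 6115.78, Σt² = 2003.33, Σst = 3295.42
nΣst − ΣsΣt = 23067.94 − 22061.64 = 1006.3
nΣs² − (Σs)² = 42810.46 − 35494.56 = 7315.9; nΣt² − (Σt)² = 14023.31 − 13712.41 = 310.9
r = 1006.3 / √(7315.9 × 310.9) = 1006.3 / 1508.1490 ≈ 0.667

0.667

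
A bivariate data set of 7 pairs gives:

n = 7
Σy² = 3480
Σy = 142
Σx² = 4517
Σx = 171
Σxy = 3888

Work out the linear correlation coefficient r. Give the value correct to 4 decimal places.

r = (nΣxy − ΣxΣy) / √[(nΣx² − (Σx)²)(nΣy² − (Σy)²)]
Numerator: 7×3888 − 171×142 = 2934
Denominator: √[(31619 − 29241)(24360 − 20164)] = √[2378 × 4196] = 3158.8112
r = 2934 / 3158.8112 ≈ 0.9288

0.9288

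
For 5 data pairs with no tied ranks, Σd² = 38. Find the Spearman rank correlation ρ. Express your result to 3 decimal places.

-0.900

ρ = 1 − 6Σd² / [n(n²−1)] = 1 − 6×38 / (5×24)
  = 1 − 228/120 = 1 − 1.9000 ≈ -0.900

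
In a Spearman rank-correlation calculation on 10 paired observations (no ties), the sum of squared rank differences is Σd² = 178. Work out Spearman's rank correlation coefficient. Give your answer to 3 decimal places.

-0.079

ρ = 1 − 6Σd² / [n(n²−1)] = 1 − 6×178 / (10×99)
  = 1 − 1068/990 = 1 − 1.0788 ≈ -0.079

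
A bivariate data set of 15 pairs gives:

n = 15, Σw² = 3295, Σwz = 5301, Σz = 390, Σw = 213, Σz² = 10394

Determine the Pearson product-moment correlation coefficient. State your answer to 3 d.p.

r = (nΣwz − ΣwΣz) / √[(nΣw² − (Σw)²)(nΣz² − (Σz)²)]
Numerator: 15×5301 − 213×390 = -3555
Denominator: √[(49425 − 45369)(155910 − 152100)] = √[4056 × 3810] = 3931.0762
r = -3555 / 3931.0762 ≈ -0.904

-0.904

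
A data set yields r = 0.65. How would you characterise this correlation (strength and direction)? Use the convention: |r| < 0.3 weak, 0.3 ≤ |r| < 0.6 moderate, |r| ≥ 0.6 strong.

strong positive

r = 0.65 > 0 so the relationship is positive.
|r| = 0.65, which falls in the strong range.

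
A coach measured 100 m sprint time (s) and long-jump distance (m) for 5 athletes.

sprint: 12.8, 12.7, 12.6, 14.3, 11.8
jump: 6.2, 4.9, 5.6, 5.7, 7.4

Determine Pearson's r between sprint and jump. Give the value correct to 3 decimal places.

-0.490

n = 5, Σx = 64.2, Σy = 29.8, Σx² = 827.62, Σy² = 181.06, Σxy = 380.98
nΣxy − ΣxΣy = 1904.9 − 1913.16 = -8.26
nΣx² − (Σx)² = 4138.1 − 4121.64 = 16.46; nΣy² − (Σy)² = 905.3 − 888.04 = 17.26
r = -8.26 / √(16.46 × 17.26) = -8.26 / 16.8553 ≈ -0.490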